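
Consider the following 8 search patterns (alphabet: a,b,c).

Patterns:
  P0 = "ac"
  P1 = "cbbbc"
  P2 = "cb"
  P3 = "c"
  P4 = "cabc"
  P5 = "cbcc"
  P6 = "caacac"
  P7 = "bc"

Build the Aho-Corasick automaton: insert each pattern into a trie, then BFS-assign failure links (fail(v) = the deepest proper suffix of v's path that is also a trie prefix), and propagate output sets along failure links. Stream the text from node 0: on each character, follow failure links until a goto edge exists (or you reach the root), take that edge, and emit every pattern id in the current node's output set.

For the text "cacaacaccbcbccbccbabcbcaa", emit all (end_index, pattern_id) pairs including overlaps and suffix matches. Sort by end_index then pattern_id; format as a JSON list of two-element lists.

Construct AC machine:
Trie nodes:
  0='ε' goto a→1 b→17 c→3
  1='a' goto c→2
  2='ac' goto ·  ←P0
  3='c' goto a→8 b→4  ←P3
  4='cb' goto b→5 c→11  ←P2
  5='cbb' goto b→6
  6='cbbb' goto c→7
  7='cbbbc' goto ·  ←P1
  8='ca' goto a→13 b→9
  9='cab' goto c→10
  10='cabc' goto ·  ←P4
  11='cbc' goto c→12
  12='cbcc' goto ·  ←P5
  13='caa' goto c→14
  14='caac' goto a→15
  15='caaca' goto c→16
  16='caacac' goto ·  ←P6
  17='b' goto c→18
  18='bc' goto ·  ←P7

BFS fail/out derivation:
  fail(1) 'a': from fail(0)=0 chase 'a': 0 ⇒ 0;  out=∅∪out(0)=∅
  fail(3) 'c': from fail(0)=0 chase 'c': 0 ⇒ 0;  out={3}∪out(0)={3}
  fail(17) 'b': from fail(0)=0 chase 'b': 0 ⇒ 0;  out=∅∪out(0)=∅
  fail(2) 'ac': from fail(1)=0 chase 'c': 0 ⇒ 3;  out={0}∪out(3)={0,3}
  fail(4) 'cb': from fail(3)=0 chase 'b': 0 ⇒ 17;  out={2}∪out(17)={2}
  fail(8) 'ca': from fail(3)=0 chase 'a': 0 ⇒ 1;  out=∅∪out(1)=∅
  fail(18) 'bc': from fail(17)=0 chase 'c': 0 ⇒ 3;  out={7}∪out(3)={3,7}
  fail(5) 'cbb': from fail(4)=17 chase 'b': 17→0 ⇒ 17;  out=∅∪out(17)=∅
  fail(9) 'cab': from fail(8)=1 chase 'b': 1→0 ⇒ 17;  out=∅∪out(17)=∅
  fail(11) 'cbc': from fail(4)=17 chase 'c': 17 ⇒ 18;  out=∅∪out(18)={3,7}
  fail(13) 'caa': from fail(8)=1 chase 'a': 1→0 ⇒ 1;  out=∅∪out(1)=∅
  fail(6) 'cbbb': from fail(5)=17 chase 'b': 17→0 ⇒ 17;  out=∅∪out(17)=∅
  fail(10) 'cabc': from fail(9)=17 chase 'c': 17 ⇒ 18;  out={4}∪out(18)={3,4,7}
  fail(12) 'cbcc': from fail(11)=18 chase 'c': 18→3→0 ⇒ 3;  out={5}∪out(3)={3,5}
  fail(14) 'caac': from fail(13)=1 chase 'c': 1 ⇒ 2;  out=∅∪out(2)={0,3}
  fail(7) 'cbbbc': from fail(6)=17 chase 'c': 17 ⇒ 18;  out={1}∪out(18)={1,3,7}
  fail(15) 'caaca': from fail(14)=2 chase 'a': 2→3 ⇒ 8;  out=∅∪out(8)=∅
  fail(16) 'caacac': from fail(15)=8 chase 'c': 8→1 ⇒ 2;  out={6}∪out(2)={0,3,6}

Text stream:
[0] read 'c'  n0⇒n3  → match P3@[0:0]
[1] read 'a'  n3⇒n8
[2] read 'c'  n8⇒n2 (fail-walked)  → match P0@[1:2],P3@[2:2]
[3] read 'a'  n2⇒n8 (fail-walked)
[4] read 'a'  n8⇒n13
[5] read 'c'  n13⇒n14  → match P0@[4:5],P3@[5:5]
[6] read 'a'  n14⇒n15
[7] read 'c'  n15⇒n16  → match P0@[6:7],P3@[7:7],P6@[2:7]
[8] read 'c'  n16⇒n3 (fail-walked)  → match P3@[8:8]
[9] read 'b'  n3⇒n4  → match P2@[8:9]
[10] read 'c'  n4⇒n11  → match P3@[10:10],P7@[9:10]
[11] read 'b'  n11⇒n4 (fail-walked)  → match P2@[10:11]
[12] read 'c'  n4⇒n11  → match P3@[12:12],P7@[11:12]
[13] read 'c'  n11⇒n12  → match P3@[13:13],P5@[10:13]
[14] read 'b'  n12⇒n4 (fail-walked)  → match P2@[13:14]
[15] read 'c'  n4⇒n11  → match P3@[15:15],P7@[14:15]
[16] read 'c'  n11⇒n12  → match P3@[16:16],P5@[13:16]
[17] read 'b'  n12⇒n4 (fail-walked)  → match P2@[16:17]
[18] read 'a'  n4⇒n1 (fail-walked)
[19] read 'b'  n1⇒n17 (fail-walked)
[20] read 'c'  n17⇒n18  → match P3@[20:20],P7@[19:20]
[21] read 'b'  n18⇒n4 (fail-walked)  → match P2@[20:21]
[22] read 'c'  n4⇒n11  → match P3@[22:22],P7@[21:22]
[23] read 'a'  n11⇒n8 (fail-walked)
[24] read 'a'  n8⇒n13

Matches: [[0,3],[2,0],[2,3],[5,0],[5,3],[7,0],[7,3],[7,6],[8,3],[9,2],[10,3],[10,7],[11,2],[12,3],[12,7],[13,3],[13,5],[14,2],[15,3],[15,7],[16,3],[16,5],[17,2],[20,3],[20,7],[21,2],[22,3],[22,7]]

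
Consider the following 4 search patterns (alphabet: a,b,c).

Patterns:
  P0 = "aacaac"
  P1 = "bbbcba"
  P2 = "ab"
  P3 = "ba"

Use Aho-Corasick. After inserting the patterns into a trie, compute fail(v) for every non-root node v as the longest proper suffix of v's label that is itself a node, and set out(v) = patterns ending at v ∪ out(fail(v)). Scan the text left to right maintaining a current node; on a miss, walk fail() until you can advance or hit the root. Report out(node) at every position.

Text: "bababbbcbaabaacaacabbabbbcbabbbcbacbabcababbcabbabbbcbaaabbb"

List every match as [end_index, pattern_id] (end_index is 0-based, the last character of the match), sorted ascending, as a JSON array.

Build automaton:
Trie nodes:
  0='ε' goto a→1 b→7
  1='a' goto a→2 b→13
  2='aa' goto c→3
  3='aac' goto a→4
  4='aaca' goto a→5
  5='aacaa' goto c→6
  6='aacaac' goto ·  [P0 ends]
  7='b' goto a→14 b→8
  8='bb' goto b→9
  9='bbb' goto c→10
  10='bbbc' goto b→11
  11='bbbcb' goto a→12
  12='bbbcba' goto ·  [P1 ends]
  13='ab' goto ·  [P2 ends]
  14='ba' goto ·  [P3 ends]

Failure links (BFS by depth):
  n1('a'): parent n0 fail=0; on 'a' 0 → fail=0;  out ∅∪∅=∅
  n7('b'): parent n0 fail=0; on 'b' 0 → fail=0;  out ∅∪∅=∅
  n2('aa'): parent n1 fail=0; on 'a' 0 → fail=1;  out ∅∪∅=∅
  n8('bb'): parent n7 fail=0; on 'b' 0 → fail=7;  out ∅∪∅=∅
  n13('ab'): parent n1 fail=0; on 'b' 0 → fail=7;  out {2}∪∅={2}
  n14('ba'): parent n7 fail=0; on 'a' 0 → fail=1;  out {3}∪∅={3}
  n3('aac'): parent n2 fail=1; on 'c' 1→0 → fail=0;  out ∅∪∅=∅
  n9('bbb'): parent n8 fail=7; on 'b' 7 → fail=8;  out ∅∪∅=∅
  n4('aaca'): parent n3 fail=0; on 'a' 0 → fail=1;  out ∅∪∅=∅
  n10('bbbc'): parent n9 fail=8; on 'c' 8→7→0 → fail=0;  out ∅∪∅=∅
  n5('aacaa'): parent n4 fail=1; on 'a' 1 → fail=2;  out ∅∪∅=∅
  n11('bbbcb'): parent n10 fail=0; on 'b' 0 → fail=7;  out ∅∪∅=∅
  n6('aacaac'): parent n5 fail=2; on 'c' 2 → fail=3;  out {0}∪∅={0}
  n12('bbbcba'): parent n11 fail=7; on 'a' 7 → fail=14;  out {1}∪{3}={1,3}

Run:
pos 0 'b': at 7
pos 1 'a': at 14  → match P3@[0:1]
pos 2 'b': at 13 (via fail)  → match P2@[1:2]
pos 3 'a': at 14 (via fail)  → match P3@[2:3]
pos 4 'b': at 13 (via fail)  → match P2@[3:4]
pos 5 'b': at 8 (via fail)
pos 6 'b': at 9
pos 7 'c': at 10
pos 8 'b': at 11
pos 9 'a': at 12  → match P1@[4:9],P3@[8:9]
pos 10 'a': at 2 (via fail)
pos 11 'b': at 13 (via fail)  → match P2@[10:11]
pos 12 'a': at 14 (via fail)  → match P3@[11:12]
pos 13 'a': at 2 (via fail)
pos 14 'c': at 3
pos 15 'a': at 4
pos 16 'a': at 5
pos 17 'c': at 6  → match P0@[12:17]
pos 18 'a': at 4 (via fail)
pos 19 'b': at 13 (via fail)  → match P2@[18:19]
pos 20 'b': at 8 (via fail)
pos 21 'a': at 14 (via fail)  → match P3@[20:21]
pos 22 'b': at 13 (via fail)  → match P2@[21:22]
pos 23 'b': at 8 (via fail)
pos 24 'b': at 9
pos 25 'c': at 10
pos 26 'b': at 11
pos 27 'a': at 12  → match P1@[22:27],P3@[26:27]
pos 28 'b': at 13 (via fail)  → match P2@[27:28]
pos 29 'b': at 8 (via fail)
pos 30 'b': at 9
pos 31 'c': at 10
pos 32 'b': at 11
pos 33 'a': at 12  → match P1@[28:33],P3@[32:33]
pos 34 'c': at 0 (via fail)
pos 35 'b': at 7
pos 36 'a': at 14  → match P3@[35:36]
pos 37 'b': at 13 (via fail)  → match P2@[36:37]
pos 38 'c': at 0 (via fail)
pos 39 'a': at 1
pos 40 'b': at 13  → match P2@[39:40]
pos 41 'a': at 14 (via fail)  → match P3@[40:41]
pos 42 'b': at 13 (via fail)  → match P2@[41:42]
pos 43 'b': at 8 (via fail)
pos 44 'c': at 0 (via fail)
pos 45 'a': at 1
pos 46 'b': at 13  → match P2@[45:46]
pos 47 'b': at 8 (via fail)
pos 48 'a': at 14 (via fail)  → match P3@[47:48]
pos 49 'b': at 13 (via fail)  → match P2@[48:49]
pos 50 'b': at 8 (via fail)
pos 51 'b': at 9
pos 52 'c': at 10
pos 53 'b': at 11
pos 54 'a': at 12  → match P1@[49:54],P3@[53:54]
pos 55 'a': at 2 (via fail)
pos 56 'a': at 2 (via fail)
pos 57 'b': at 13 (via fail)  → match P2@[56:57]
pos 58 'b': at 8 (via fail)
pos 59 'b': at 9

Result: [[1,3],[2,2],[3,3],[4,2],[9,1],[9,3],[11,2],[12,3],[17,0],[19,2],[21,3],[22,2],[27,1],[27,3],[28,2],[33,1],[33,3],[36,3],[37,2],[40,2],[41,3],[42,2],[46,2],[48,3],[49,2],[54,1],[54,3],[57,2]]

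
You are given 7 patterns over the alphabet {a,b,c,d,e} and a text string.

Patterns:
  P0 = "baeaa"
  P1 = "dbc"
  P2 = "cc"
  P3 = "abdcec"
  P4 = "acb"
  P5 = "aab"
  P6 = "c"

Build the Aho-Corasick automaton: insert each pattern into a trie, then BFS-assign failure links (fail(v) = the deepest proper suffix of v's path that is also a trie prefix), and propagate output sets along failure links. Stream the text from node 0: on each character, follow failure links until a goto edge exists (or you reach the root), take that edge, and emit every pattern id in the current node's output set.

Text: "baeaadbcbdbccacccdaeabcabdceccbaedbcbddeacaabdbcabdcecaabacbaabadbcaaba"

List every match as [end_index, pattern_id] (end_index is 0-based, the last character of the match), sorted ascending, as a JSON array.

Build:
Trie nodes:
  n0 'ε': a→11 b→1 c→9 d→6
  n1 'b': a→2
  n2 'ba': e→3
  n3 'bae': a→4
  n4 'baea': a→5
  n5 'baeaa': ·  [P0 ends]
  n6 'd': b→7
  n7 'db': c→8
  n8 'dbc': ·  [P1 ends]
  n9 'c': c→10  [P6 ends]
  n10 'cc': ·  [P2 ends]
  n11 'a': a→19 b→12 c→17
  n12 'ab': d→13
  n13 'abd': c→14
  n14 'abdc': e→15
  n15 'abdce': c→16
  n16 'abdcec': ·  [P3 ends]
  n17 'ac': b→18
  n18 'acb': ·  [P4 ends]
  n19 'aa': b→20
  n20 'aab': ·  [P5 ends]

Failure links (BFS by depth):
  n1('b'): parent n0 fail=0; on 'b' 0 → fail=0;  out ∅∪∅=∅
  n6('d'): parent n0 fail=0; on 'd' 0 → fail=0;  out ∅∪∅=∅
  n9('c'): parent n0 fail=0; on 'c' 0 → fail=0;  out {6}∪∅={6}
  n11('a'): parent n0 fail=0; on 'a' 0 → fail=0;  out ∅∪∅=∅
  n2('ba'): parent n1 fail=0; on 'a' 0 → fail=11;  out ∅∪∅=∅
  n7('db'): parent n6 fail=0; on 'b' 0 → fail=1;  out ∅∪∅=∅
  n10('cc'): parent n9 fail=0; on 'c' 0 → fail=9;  out {2}∪{6}={2,6}
  n12('ab'): parent n11 fail=0; on 'b' 0 → fail=1;  out ∅∪∅=∅
  n17('ac'): parent n11 fail=0; on 'c' 0 → fail=9;  out ∅∪{6}={6}
  n19('aa'): parent n11 fail=0; on 'a' 0 → fail=11;  out ∅∪∅=∅
  n3('bae'): parent n2 fail=11; on 'e' 11→0 → fail=0;  out ∅∪∅=∅
  n8('dbc'): parent n7 fail=1; on 'c' 1→0 → fail=9;  out {1}∪{6}={1,6}
  n13('abd'): parent n12 fail=1; on 'd' 1→0 → fail=6;  out ∅∪∅=∅
  n18('acb'): parent n17 fail=9; on 'b' 9→0 → fail=1;  out {4}∪∅={4}
  n20('aab'): parent n19 fail=11; on 'b' 11 → fail=12;  out {5}∪∅={5}
  n4('baea'): parent n3 fail=0; on 'a' 0 → fail=11;  out ∅∪∅=∅
  n14('abdc'): parent n13 fail=6; on 'c' 6→0 → fail=9;  out ∅∪{6}={6}
  n5('baeaa'): parent n4 fail=11; on 'a' 11 → fail=19;  out {0}∪∅={0}
  n15('abdce'): parent n14 fail=9; on 'e' 9→0 → fail=0;  out ∅∪∅=∅
  n16('abdcec'): parent n15 fail=0; on 'c' 0 → fail=9;  out {3}∪{6}={3,6}

Scan:
pos 0 'b': at 1
pos 1 'a': at 2
pos 2 'e': at 3
pos 3 'a': at 4
pos 4 'a': at 5  ** P0@[0:4]
pos 5 'd': at 6 ·f
pos 6 'b': at 7
pos 7 'c': at 8  ** P1@[5:7],P6@[7:7]
pos 8 'b': at 1 ·f
pos 9 'd': at 6 ·f
pos 10 'b': at 7
pos 11 'c': at 8  ** P1@[9:11],P6@[11:11]
pos 12 'c': at 10 ·f  ** P2@[11:12],P6@[12:12]
pos 13 'a': at 11 ·f
pos 14 'c': at 17  ** P6@[14:14]
pos 15 'c': at 10 ·f  ** P2@[14:15],P6@[15:15]
pos 16 'c': at 10 ·f  ** P2@[15:16],P6@[16:16]
pos 17 'd': at 6 ·f
pos 18 'a': at 11 ·f
pos 19 'e': at 0 ·f
pos 20 'a': at 11
pos 21 'b': at 12
pos 22 'c': at 9 ·f  ** P6@[22:22]
pos 23 'a': at 11 ·f
pos 24 'b': at 12
pos 25 'd': at 13
pos 26 'c': at 14  ** P6@[26:26]
pos 27 'e': at 15
pos 28 'c': at 16  ** P3@[23:28],P6@[28:28]
pos 29 'c': at 10 ·f  ** P2@[28:29],P6@[29:29]
pos 30 'b': at 1 ·f
pos 31 'a': at 2
pos 32 'e': at 3
pos 33 'd': at 6 ·f
pos 34 'b': at 7
pos 35 'c': at 8  ** P1@[33:35],P6@[35:35]
pos 36 'b': at 1 ·f
pos 37 'd': at 6 ·f
pos 38 'd': at 6 ·f
pos 39 'e': at 0 ·f
pos 40 'a': at 11
pos 41 'c': at 17  ** P6@[41:41]
pos 42 'a': at 11 ·f
pos 43 'a': at 19
pos 44 'b': at 20  ** P5@[42:44]
pos 45 'd': at 13 ·f
pos 46 'b': at 7 ·f
pos 47 'c': at 8  ** P1@[45:47],P6@[47:47]
pos 48 'a': at 11 ·f
pos 49 'b': at 12
pos 50 'd': at 13
pos 51 'c': at 14  ** P6@[51:51]
pos 52 'e': at 15
pos 53 'c': at 16  ** P3@[48:53],P6@[53:53]
pos 54 'a': at 11 ·f
pos 55 'a': at 19
pos 56 'b': at 20  ** P5@[54:56]
pos 57 'a': at 2 ·f
pos 58 'c': at 17 ·f  ** P6@[58:58]
pos 59 'b': at 18  ** P4@[57:59]
pos 60 'a': at 2 ·f
pos 61 'a': at 19 ·f
pos 62 'b': at 20  ** P5@[60:62]
pos 63 'a': at 2 ·f
pos 64 'd': at 6 ·f
pos 65 'b': at 7
pos 66 'c': at 8  ** P1@[64:66],P6@[66:66]
pos 67 'a': at 11 ·f
pos 68 'a': at 19
pos 69 'b': at 20  ** P5@[67:69]
pos 70 'a': at 2 ·f

All matches (sorted): [[4,0],[7,1],[7,6],[11,1],[11,6],[12,2],[12,6],[14,6],[15,2],[15,6],[16,2],[16,6],[22,6],[26,6],[28,3],[28,6],[29,2],[29,6],[35,1],[35,6],[41,6],[44,5],[47,1],[47,6],[51,6],[53,3],[53,6],[56,5],[58,6],[59,4],[62,5],[66,1],[66,6],[69,5]]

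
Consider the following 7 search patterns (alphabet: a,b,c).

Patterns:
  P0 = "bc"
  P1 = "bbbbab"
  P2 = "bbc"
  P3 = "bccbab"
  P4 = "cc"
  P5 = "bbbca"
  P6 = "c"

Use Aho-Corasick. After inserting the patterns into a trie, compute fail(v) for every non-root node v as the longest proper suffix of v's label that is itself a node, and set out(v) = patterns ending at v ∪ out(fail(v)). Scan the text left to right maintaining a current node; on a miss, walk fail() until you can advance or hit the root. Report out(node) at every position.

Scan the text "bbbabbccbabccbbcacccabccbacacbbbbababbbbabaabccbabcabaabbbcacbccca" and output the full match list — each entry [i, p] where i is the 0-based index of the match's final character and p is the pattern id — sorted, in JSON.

Build:
Trie (insert patterns):
  0='ε' goto b→1 c→13
  1='b' goto b→3 c→2
  2='bc' goto c→9  ←P0
  3='bb' goto b→4 c→8
  4='bbb' goto b→5 c→15
  5='bbbb' goto a→6
  6='bbbba' goto b→7
  7='bbbbab' goto ·  ←P1
  8='bbc' goto ·  ←P2
  9='bcc' goto b→10
  10='bccb' goto a→11
  11='bccba' goto b→12
  12='bccbab' goto ·  ←P3
  13='c' goto c→14  ←P6
  14='cc' goto ·  ←P4
  15='bbbc' goto a→16
  16='bbbca' goto ·  ←P5

BFS fail/out derivation:
  n1('b'): parent n0 fail=0; on 'b' 0 → fail=0;  out ∅∪∅=∅
  n13('c'): parent n0 fail=0; on 'c' 0 → fail=0;  out {6}∪∅={6}
  n2('bc'): parent n1 fail=0; on 'c' 0 → fail=13;  out {0}∪{6}={0,6}
  n3('bb'): parent n1 fail=0; on 'b' 0 → fail=1;  out ∅∪∅=∅
  n14('cc'): parent n13 fail=0; on 'c' 0 → fail=13;  out {4}∪{6}={4,6}
  n4('bbb'): parent n3 fail=1; on 'b' 1 → fail=3;  out ∅∪∅=∅
  n8('bbc'): parent n3 fail=1; on 'c' 1 → fail=2;  out {2}∪{0,6}={0,2,6}
  n9('bcc'): parent n2 fail=13; on 'c' 13 → fail=14;  out ∅∪{4,6}={4,6}
  n5('bbbb'): parent n4 fail=3; on 'b' 3 → fail=4;  out ∅∪∅=∅
  n10('bccb'): parent n9 fail=14; on 'b' 14→13→0 → fail=1;  out ∅∪∅=∅
  n15('bbbc'): parent n4 fail=3; on 'c' 3 → fail=8;  out ∅∪{0,2,6}={0,2,6}
  n6('bbbba'): parent n5 fail=4; on 'a' 4→3→1→0 → fail=0;  out ∅∪∅=∅
  n11('bccba'): parent n10 fail=1; on 'a' 1→0 → fail=0;  out ∅∪∅=∅
  n16('bbbca'): parent n15 fail=8; on 'a' 8→2→13→0 → fail=0;  out {5}∪∅={5}
  n7('bbbbab'): parent n6 fail=0; on 'b' 0 → fail=1;  out {1}∪∅={1}
  n12('bccbab'): parent n11 fail=0; on 'b' 0 → fail=1;  out {3}∪∅={3}

Text stream:
[0] read 'b'  n0⇒n1
[1] read 'b'  n1⇒n3
[2] read 'b'  n3⇒n4
[3] read 'a'  n4⇒n0 ·f
[4] read 'b'  n0⇒n1
[5] read 'b'  n1⇒n3
[6] read 'c'  n3⇒n8  emit P0@[5:6],P2@[4:6],P6@[6:6]
[7] read 'c'  n8⇒n9 ·f  emit P4@[6:7],P6@[7:7]
[8] read 'b'  n9⇒n10
[9] read 'a'  n10⇒n11
[10] read 'b'  n11⇒n12  emit P3@[5:10]
[11] read 'c'  n12⇒n2 ·f  emit P0@[10:11],P6@[11:11]
[12] read 'c'  n2⇒n9  emit P4@[11:12],P6@[12:12]
[13] read 'b'  n9⇒n10
[14] read 'b'  n10⇒n3 ·f
[15] read 'c'  n3⇒n8  emit P0@[14:15],P2@[13:15],P6@[15:15]
[16] read 'a'  n8⇒n0 ·f
[17] read 'c'  n0⇒n13  emit P6@[17:17]
[18] read 'c'  n13⇒n14  emit P4@[17:18],P6@[18:18]
[19] read 'c'  n14⇒n14 ·f  emit P4@[18:19],P6@[19:19]
[20] read 'a'  n14⇒n0 ·f
[21] read 'b'  n0⇒n1
[22] read 'c'  n1⇒n2  emit P0@[21:22],P6@[22:22]
[23] read 'c'  n2⇒n9  emit P4@[22:23],P6@[23:23]
[24] read 'b'  n9⇒n10
[25] read 'a'  n10⇒n11
[26] read 'c'  n11⇒n13 ·f  emit P6@[26:26]
[27] read 'a'  n13⇒n0 ·f
[28] read 'c'  n0⇒n13  emit P6@[28:28]
[29] read 'b'  n13⇒n1 ·f
[30] read 'b'  n1⇒n3
[31] read 'b'  n3⇒n4
[32] read 'b'  n4⇒n5
[33] read 'a'  n5⇒n6
[34] read 'b'  n6⇒n7  emit P1@[29:34]
[35] read 'a'  n7⇒n0 ·f
[36] read 'b'  n0⇒n1
[37] read 'b'  n1⇒n3
[38] read 'b'  n3⇒n4
[39] read 'b'  n4⇒n5
[40] read 'a'  n5⇒n6
[41] read 'b'  n6⇒n7  emit P1@[36:41]
[42] read 'a'  n7⇒n0 ·f
[43] read 'a'  n0⇒n0
[44] read 'b'  n0⇒n1
[45] read 'c'  n1⇒n2  emit P0@[44:45],P6@[45:45]
[46] read 'c'  n2⇒n9  emit P4@[45:46],P6@[46:46]
[47] read 'b'  n9⇒n10
[48] read 'a'  n10⇒n11
[49] read 'b'  n11⇒n12  emit P3@[44:49]
[50] read 'c'  n12⇒n2 ·f  emit P0@[49:50],P6@[50:50]
[51] read 'a'  n2⇒n0 ·f
[52] read 'b'  n0⇒n1
[53] read 'a'  n1⇒n0 ·f
[54] read 'a'  n0⇒n0
[55] read 'b'  n0⇒n1
[56] read 'b'  n1⇒n3
[57] read 'b'  n3⇒n4
[58] read 'c'  n4⇒n15  emit P0@[57:58],P2@[56:58],P6@[58:58]
[59] read 'a'  n15⇒n16  emit P5@[55:59]
[60] read 'c'  n16⇒n13 ·f  emit P6@[60:60]
[61] read 'b'  n13⇒n1 ·f
[62] read 'c'  n1⇒n2  emit P0@[61:62],P6@[62:62]
[63] read 'c'  n2⇒n9  emit P4@[62:63],P6@[63:63]
[64] read 'c'  n9⇒n14 ·f  emit P4@[63:64],P6@[64:64]
[65] read 'a'  n14⇒n0 ·f

Matches: [[6,0],[6,2],[6,6],[7,4],[7,6],[10,3],[11,0],[11,6],[12,4],[12,6],[15,0],[15,2],[15,6],[17,6],[18,4],[18,6],[19,4],[19,6],[22,0],[22,6],[23,4],[23,6],[26,6],[28,6],[34,1],[41,1],[45,0],[45,6],[46,4],[46,6],[49,3],[50,0],[50,6],[58,0],[58,2],[58,6],[59,5],[60,6],[62,0],[62,6],[63,4],[63,6],[64,4],[64,6]]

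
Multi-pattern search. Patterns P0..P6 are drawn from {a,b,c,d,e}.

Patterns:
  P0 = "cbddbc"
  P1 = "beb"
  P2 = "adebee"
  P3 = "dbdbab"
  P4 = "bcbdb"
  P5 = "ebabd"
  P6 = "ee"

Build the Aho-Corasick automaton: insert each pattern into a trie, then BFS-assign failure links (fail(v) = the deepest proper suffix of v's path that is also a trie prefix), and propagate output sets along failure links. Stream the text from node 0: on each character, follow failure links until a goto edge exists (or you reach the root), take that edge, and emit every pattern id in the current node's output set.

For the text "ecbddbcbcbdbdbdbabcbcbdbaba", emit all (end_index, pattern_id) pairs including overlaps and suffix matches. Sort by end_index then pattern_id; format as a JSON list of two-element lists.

Build:
Trie nodes:
  n0 'ε': a→10 b→7 c→1 d→16 e→26
  n1 'c': b→2
  n2 'cb': d→3
  n3 'cbd': d→4
  n4 'cbdd': b→5
  n5 'cbddb': c→6
  n6 'cbddbc': ·  ←P0
  n7 'b': c→22 e→8
  n8 'be': b→9
  n9 'beb': ·  ←P1
  n10 'a': d→11
  n11 'ad': e→12
  n12 'ade': b→13
  n13 'adeb': e→14
  n14 'adebe': e→15
  n15 'adebee': ·  ←P2
  n16 'd': b→17
  n17 'db': d→18
  n18 'dbd': b→19
  n19 'dbdb': a→20
  n20 'dbdba': b→21
  n21 'dbdbab': ·  ←P3
  n22 'bc': b→23
  n23 'bcb': d→24
  n24 'bcbd': b→25
  n25 'bcbdb': ·  ←P4
  n26 'e': b→27 e→31
  n27 'eb': a→28
  n28 'eba': b→29
  n29 'ebab': d→30
  n30 'ebabd': ·  ←P5
  n31 'ee': ·  ←P6

Failure links (BFS by depth):
  n1('c'): parent n0 fail=0; on 'c' 0 → fail=0;  out ∅∪∅=∅
  n7('b'): parent n0 fail=0; on 'b' 0 → fail=0;  out ∅∪∅=∅
  n10('a'): parent n0 fail=0; on 'a' 0 → fail=0;  out ∅∪∅=∅
  n16('d'): parent n0 fail=0; on 'd' 0 → fail=0;  out ∅∪∅=∅
  n26('e'): parent n0 fail=0; on 'e' 0 → fail=0;  out ∅∪∅=∅
  n2('cb'): parent n1 fail=0; on 'b' 0 → fail=7;  out ∅∪∅=∅
  n8('be'): parent n7 fail=0; on 'e' 0 → fail=26;  out ∅∪∅=∅
  n11('ad'): parent n10 fail=0; on 'd' 0 → fail=16;  out ∅∪∅=∅
  n17('db'): parent n16 fail=0; on 'b' 0 → fail=7;  out ∅∪∅=∅
  n22('bc'): parent n7 fail=0; on 'c' 0 → fail=1;  out ∅∪∅=∅
  n27('eb'): parent n26 fail=0; on 'b' 0 → fail=7;  out ∅∪∅=∅
  n31('ee'): parent n26 fail=0; on 'e' 0 → fail=26;  out {6}∪∅={6}
  n3('cbd'): parent n2 fail=7; on 'd' 7→0 → fail=16;  out ∅∪∅=∅
  n9('beb'): parent n8 fail=26; on 'b' 26 → fail=27;  out {1}∪∅={1}
  n12('ade'): parent n11 fail=16; on 'e' 16→0 → fail=26;  out ∅∪∅=∅
  n18('dbd'): parent n17 fail=7; on 'd' 7→0 → fail=16;  out ∅∪∅=∅
  n23('bcb'): parent n22 fail=1; on 'b' 1 → fail=2;  out ∅∪∅=∅
  n28('eba'): parent n27 fail=7; on 'a' 7→0 → fail=10;  out ∅∪∅=∅
  n4('cbdd'): parent n3 fail=16; on 'd' 16→0 → fail=16;  out ∅∪∅=∅
  n13('adeb'): parent n12 fail=26; on 'b' 26 → fail=27;  out ∅∪∅=∅
  n19('dbdb'): parent n18 fail=16; on 'b' 16 → fail=17;  out ∅∪∅=∅
  n24('bcbd'): parent n23 fail=2; on 'd' 2 → fail=3;  out ∅∪∅=∅
  n29('ebab'): parent n28 fail=10; on 'b' 10→0 → fail=7;  out ∅∪∅=∅
  n5('cbddb'): parent n4 fail=16; on 'b' 16 → fail=17;  out ∅∪∅=∅
  n14('adebe'): parent n13 fail=27; on 'e' 27→7 → fail=8;  out ∅∪∅=∅
  n20('dbdba'): parent n19 fail=17; on 'a' 17→7→0 → fail=10;  out ∅∪∅=∅
  n25('bcbdb'): parent n24 fail=3; on 'b' 3→16 → fail=17;  out {4}∪∅={4}
  n30('ebabd'): parent n29 fail=7; on 'd' 7→0 → fail=16;  out {5}∪∅={5}
  n6('cbddbc'): parent n5 fail=17; on 'c' 17→7 → fail=22;  out {0}∪∅={0}
  n15('adebee'): parent n14 fail=8; on 'e' 8→26 → fail=31;  out {2}∪{6}={2,6}
  n21('dbdbab'): parent n20 fail=10; on 'b' 10→0 → fail=7;  out {3}∪∅={3}

Run:
pos 0 'e': at 26
pos 1 'c': at 1 (via fail)
pos 2 'b': at 2
pos 3 'd': at 3
pos 4 'd': at 4
pos 5 'b': at 5
pos 6 'c': at 6  emit P0@[1:6]
pos 7 'b': at 23 (via fail)
pos 8 'c': at 22 (via fail)
pos 9 'b': at 23
pos 10 'd': at 24
pos 11 'b': at 25  emit P4@[7:11]
pos 12 'd': at 18 (via fail)
pos 13 'b': at 19
pos 14 'd': at 18 (via fail)
pos 15 'b': at 19
pos 16 'a': at 20
pos 17 'b': at 21  emit P3@[12:17]
pos 18 'c': at 22 (via fail)
pos 19 'b': at 23
pos 20 'c': at 22 (via fail)
pos 21 'b': at 23
pos 22 'd': at 24
pos 23 'b': at 25  emit P4@[19:23]
pos 24 'a': at 10 (via fail)
pos 25 'b': at 7 (via fail)
pos 26 'a': at 10 (via fail)

Matches: [[6,0],[11,4],[17,3],[23,4]]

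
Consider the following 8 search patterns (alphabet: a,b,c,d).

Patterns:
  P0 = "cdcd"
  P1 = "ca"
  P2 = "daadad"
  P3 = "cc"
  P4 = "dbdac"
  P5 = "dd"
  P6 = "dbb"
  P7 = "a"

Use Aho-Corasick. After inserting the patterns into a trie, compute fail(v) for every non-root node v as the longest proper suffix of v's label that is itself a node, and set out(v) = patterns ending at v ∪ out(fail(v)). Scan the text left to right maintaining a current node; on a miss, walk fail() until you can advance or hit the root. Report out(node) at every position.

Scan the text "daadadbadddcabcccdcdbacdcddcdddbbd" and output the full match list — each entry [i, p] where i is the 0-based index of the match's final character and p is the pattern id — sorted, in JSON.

Build:
Trie (insert patterns):
  0='ε' goto a→19 c→1 d→6
  1='c' goto a→5 c→12 d→2
  2='cd' goto c→3
  3='cdc' goto d→4
  4='cdcd' goto ·  ←P0
  5='ca' goto ·  ←P1
  6='d' goto a→7 b→13 d→17
  7='da' goto a→8
  8='daa' goto d→9
  9='daad' goto a→10
  10='daada' goto d→11
  11='daadad' goto ·  ←P2
  12='cc' goto ·  ←P3
  13='db' goto b→18 d→14
  14='dbd' goto a→15
  15='dbda' goto c→16
  16='dbdac' goto ·  ←P4
  17='dd' goto ·  ←P5
  18='dbb' goto ·  ←P6
  19='a' goto ·  ←P7

Failure links (BFS by depth):
  fail(1) 'c': from fail(0)=0 chase 'c': 0 ⇒ 0;  out=∅∪out(0)=∅
  fail(6) 'd': from fail(0)=0 chase 'd': 0 ⇒ 0;  out=∅∪out(0)=∅
  fail(19) 'a': from fail(0)=0 chase 'a': 0 ⇒ 0;  out={7}∪out(0)={7}
  fail(2) 'cd': from fail(1)=0 chase 'd': 0 ⇒ 6;  out=∅∪out(6)=∅
  fail(5) 'ca': from fail(1)=0 chase 'a': 0 ⇒ 19;  out={1}∪out(19)={1,7}
  fail(7) 'da': from fail(6)=0 chase 'a': 0 ⇒ 19;  out=∅∪out(19)={7}
  fail(12) 'cc': from fail(1)=0 chase 'c': 0 ⇒ 1;  out={3}∪out(1)={3}
  fail(13) 'db': from fail(6)=0 chase 'b': 0 ⇒ 0;  out=∅∪out(0)=∅
  fail(17) 'dd': from fail(6)=0 chase 'd': 0 ⇒ 6;  out={5}∪out(6)={5}
  fail(3) 'cdc': from fail(2)=6 chase 'c': 6→0 ⇒ 1;  out=∅∪out(1)=∅
  fail(8) 'daa': from fail(7)=19 chase 'a': 19→0 ⇒ 19;  out=∅∪out(19)={7}
  fail(14) 'dbd': from fail(13)=0 chase 'd': 0 ⇒ 6;  out=∅∪out(6)=∅
  fail(18) 'dbb': from fail(13)=0 chase 'b': 0 ⇒ 0;  out={6}∪out(0)={6}
  fail(4) 'cdcd': from fail(3)=1 chase 'd': 1 ⇒ 2;  out={0}∪out(2)={0}
  fail(9) 'daad': from fail(8)=19 chase 'd': 19→0 ⇒ 6;  out=∅∪out(6)=∅
  fail(15) 'dbda': from fail(14)=6 chase 'a': 6 ⇒ 7;  out=∅∪out(7)={7}
  fail(10) 'daada': from fail(9)=6 chase 'a': 6 ⇒ 7;  out=∅∪out(7)={7}
  fail(16) 'dbdac': from fail(15)=7 chase 'c': 7→19→0 ⇒ 1;  out={4}∪out(1)={4}
  fail(11) 'daadad': from fail(10)=7 chase 'd': 7→19→0 ⇒ 6;  out={2}∪out(6)={2}

Run:
pos 0 'd': at 6
pos 1 'a': at 7  ** P7@[1:1]
pos 2 'a': at 8  ** P7@[2:2]
pos 3 'd': at 9
pos 4 'a': at 10  ** P7@[4:4]
pos 5 'd': at 11  ** P2@[0:5]
pos 6 'b': at 13 ·f
pos 7 'a': at 19 ·f  ** P7@[7:7]
pos 8 'd': at 6 ·f
pos 9 'd': at 17  ** P5@[8:9]
pos 10 'd': at 17 ·f  ** P5@[9:10]
pos 11 'c': at 1 ·f
pos 12 'a': at 5  ** P1@[11:12],P7@[12:12]
pos 13 'b': at 0 ·f
pos 14 'c': at 1
pos 15 'c': at 12  ** P3@[14:15]
pos 16 'c': at 12 ·f  ** P3@[15:16]
pos 17 'd': at 2 ·f
pos 18 'c': at 3
pos 19 'd': at 4  ** P0@[16:19]
pos 20 'b': at 13 ·f
pos 21 'a': at 19 ·f  ** P7@[21:21]
pos 22 'c': at 1 ·f
pos 23 'd': at 2
pos 24 'c': at 3
pos 25 'd': at 4  ** P0@[22:25]
pos 26 'd': at 17 ·f  ** P5@[25:26]
pos 27 'c': at 1 ·f
pos 28 'd': at 2
pos 29 'd': at 17 ·f  ** P5@[28:29]
pos 30 'd': at 17 ·f  ** P5@[29:30]
pos 31 'b': at 13 ·f
pos 32 'b': at 18  ** P6@[30:32]
pos 33 'd': at 6 ·f

Result: [[1,7],[2,7],[4,7],[5,2],[7,7],[9,5],[10,5],[12,1],[12,7],[15,3],[16,3],[19,0],[21,7],[25,0],[26,5],[29,5],[30,5],[32,6]]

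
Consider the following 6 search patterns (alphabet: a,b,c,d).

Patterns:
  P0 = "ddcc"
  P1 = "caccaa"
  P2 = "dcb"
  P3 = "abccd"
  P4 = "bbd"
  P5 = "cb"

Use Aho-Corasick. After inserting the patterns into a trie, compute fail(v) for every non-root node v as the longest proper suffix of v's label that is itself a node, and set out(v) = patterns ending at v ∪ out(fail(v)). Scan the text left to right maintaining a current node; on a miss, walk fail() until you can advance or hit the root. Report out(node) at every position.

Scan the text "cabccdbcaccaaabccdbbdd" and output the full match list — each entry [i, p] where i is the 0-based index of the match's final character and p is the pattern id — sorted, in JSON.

Construct AC machine:
Trie (insert patterns):
  n0 'ε': a→13 b→18 c→5 d→1
  n1 'd': c→11 d→2
  n2 'dd': c→3
  n3 'ddc': c→4
  n4 'ddcc': ·  [P0 ends]
  n5 'c': a→6 b→21
  n6 'ca': c→7
  n7 'cac': c→8
  n8 'cacc': a→9
  n9 'cacca': a→10
  n10 'caccaa': ·  [P1 ends]
  n11 'dc': b→12
  n12 'dcb': ·  [P2 ends]
  n13 'a': b→14
  n14 'ab': c→15
  n15 'abc': c→16
  n16 'abcc': d→17
  n17 'abccd': ·  [P3 ends]
  n18 'b': b→19
  n19 'bb': d→20
  n20 'bbd': ·  [P4 ends]
  n21 'cb': ·  [P5 ends]

Failure links (BFS by depth):
  fail(1) 'd': from fail(0)=0 chase 'd': 0 ⇒ 0;  out=∅∪out(0)=∅
  fail(5) 'c': from fail(0)=0 chase 'c': 0 ⇒ 0;  out=∅∪out(0)=∅
  fail(13) 'a': from fail(0)=0 chase 'a': 0 ⇒ 0;  out=∅∪out(0)=∅
  fail(18) 'b': from fail(0)=0 chase 'b': 0 ⇒ 0;  out=∅∪out(0)=∅
  fail(2) 'dd': from fail(1)=0 chase 'd': 0 ⇒ 1;  out=∅∪out(1)=∅
  fail(6) 'ca': from fail(5)=0 chase 'a': 0 ⇒ 13;  out=∅∪out(13)=∅
  fail(11) 'dc': from fail(1)=0 chase 'c': 0 ⇒ 5;  out=∅∪out(5)=∅
  fail(14) 'ab': from fail(13)=0 chase 'b': 0 ⇒ 18;  out=∅∪out(18)=∅
  fail(19) 'bb': from fail(18)=0 chase 'b': 0 ⇒ 18;  out=∅∪out(18)=∅
  fail(21) 'cb': from fail(5)=0 chase 'b': 0 ⇒ 18;  out={5}∪out(18)={5}
  fail(3) 'ddc': from fail(2)=1 chase 'c': 1 ⇒ 11;  out=∅∪out(11)=∅
  fail(7) 'cac': from fail(6)=13 chase 'c': 13→0 ⇒ 5;  out=∅∪out(5)=∅
  fail(12) 'dcb': from fail(11)=5 chase 'b': 5 ⇒ 21;  out={2}∪out(21)={2,5}
  fail(15) 'abc': from fail(14)=18 chase 'c': 18→0 ⇒ 5;  out=∅∪out(5)=∅
  fail(20) 'bbd': from fail(19)=18 chase 'd': 18→0 ⇒ 1;  out={4}∪out(1)={4}
  fail(4) 'ddcc': from fail(3)=11 chase 'c': 11→5→0 ⇒ 5;  out={0}∪out(5)={0}
  fail(8) 'cacc': from fail(7)=5 chase 'c': 5→0 ⇒ 5;  out=∅∪out(5)=∅
  fail(16) 'abcc': from fail(15)=5 chase 'c': 5→0 ⇒ 5;  out=∅∪out(5)=∅
  fail(9) 'cacca': from fail(8)=5 chase 'a': 5 ⇒ 6;  out=∅∪out(6)=∅
  fail(17) 'abccd': from fail(16)=5 chase 'd': 5→0 ⇒ 1;  out={3}∪out(1)={3}
  fail(10) 'caccaa': from fail(9)=6 chase 'a': 6→13→0 ⇒ 13;  out={1}∪out(13)={1}

Text stream:
[0] read 'c'  n0⇒n5
[1] read 'a'  n5⇒n6
[2] read 'b'  n6⇒n14 (fail-walked)
[3] read 'c'  n14⇒n15
[4] read 'c'  n15⇒n16
[5] read 'd'  n16⇒n17  ** P3@[1:5]
[6] read 'b'  n17⇒n18 (fail-walked)
[7] read 'c'  n18⇒n5 (fail-walked)
[8] read 'a'  n5⇒n6
[9] read 'c'  n6⇒n7
[10] read 'c'  n7⇒n8
[11] read 'a'  n8⇒n9
[12] read 'a'  n9⇒n10  ** P1@[7:12]
[13] read 'a'  n10⇒n13 (fail-walked)
[14] read 'b'  n13⇒n14
[15] read 'c'  n14⇒n15
[16] read 'c'  n15⇒n16
[17] read 'd'  n16⇒n17  ** P3@[13:17]
[18] read 'b'  n17⇒n18 (fail-walked)
[19] read 'b'  n18⇒n19
[20] read 'd'  n19⇒n20  ** P4@[18:20]
[21] read 'd'  n20⇒n2 (fail-walked)

All matches (sorted): [[5,3],[12,1],[17,3],[20,4]]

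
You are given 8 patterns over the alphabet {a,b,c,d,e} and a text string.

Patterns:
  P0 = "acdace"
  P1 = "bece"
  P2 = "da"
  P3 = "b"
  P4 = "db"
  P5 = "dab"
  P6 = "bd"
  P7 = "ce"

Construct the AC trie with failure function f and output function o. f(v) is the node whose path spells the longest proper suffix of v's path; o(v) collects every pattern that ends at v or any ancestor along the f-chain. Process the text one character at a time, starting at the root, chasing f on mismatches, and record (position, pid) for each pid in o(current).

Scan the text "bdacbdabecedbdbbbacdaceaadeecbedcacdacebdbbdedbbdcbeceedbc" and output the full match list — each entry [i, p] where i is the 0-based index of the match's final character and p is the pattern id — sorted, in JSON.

Construct AC machine:
Trie nodes:
  n0 'ε': a→1 b→7 c→16 d→11
  n1 'a': c→2
  n2 'ac': d→3
  n3 'acd': a→4
  n4 'acda': c→5
  n5 'acdac': e→6
  n6 'acdace': ·  ←P0
  n7 'b': d→15 e→8  ←P3
  n8 'be': c→9
  n9 'bec': e→10
  n10 'bece': ·  ←P1
  n11 'd': a→12 b→13
  n12 'da': b→14  ←P2
  n13 'db': ·  ←P4
  n14 'dab': ·  ←P5
  n15 'bd': ·  ←P6
  n16 'c': e→17
  n17 'ce': ·  ←P7

BFS fail/out derivation:
  fail(1) 'a': from fail(0)=0 chase 'a': 0 ⇒ 0;  out=∅∪out(0)=∅
  fail(7) 'b': from fail(0)=0 chase 'b': 0 ⇒ 0;  out={3}∪out(0)={3}
  fail(11) 'd': from fail(0)=0 chase 'd': 0 ⇒ 0;  out=∅∪out(0)=∅
  fail(16) 'c': from fail(0)=0 chase 'c': 0 ⇒ 0;  out=∅∪out(0)=∅
  fail(2) 'ac': from fail(1)=0 chase 'c': 0 ⇒ 16;  out=∅∪out(16)=∅
  fail(8) 'be': from fail(7)=0 chase 'e': 0 ⇒ 0;  out=∅∪out(0)=∅
  fail(12) 'da': from fail(11)=0 chase 'a': 0 ⇒ 1;  out={2}∪out(1)={2}
  fail(13) 'db': from fail(11)=0 chase 'b': 0 ⇒ 7;  out={4}∪out(7)={3,4}
  fail(15) 'bd': from fail(7)=0 chase 'd': 0 ⇒ 11;  out={6}∪out(11)={6}
  fail(17) 'ce': from fail(16)=0 chase 'e': 0 ⇒ 0;  out={7}∪out(0)={7}
  fail(3) 'acd': from fail(2)=16 chase 'd': 16→0 ⇒ 11;  out=∅∪out(11)=∅
  fail(9) 'bec': from fail(8)=0 chase 'c': 0 ⇒ 16;  out=∅∪out(16)=∅
  fail(14) 'dab': from fail(12)=1 chase 'b': 1→0 ⇒ 7;  out={5}∪out(7)={3,5}
  fail(4) 'acda': from fail(3)=11 chase 'a': 11 ⇒ 12;  out=∅∪out(12)={2}
  fail(10) 'bece': from fail(9)=16 chase 'e': 16 ⇒ 17;  out={1}∪out(17)={1,7}
  fail(5) 'acdac': from fail(4)=12 chase 'c': 12→1 ⇒ 2;  out=∅∪out(2)=∅
  fail(6) 'acdace': from fail(5)=2 chase 'e': 2→16 ⇒ 17;  out={0}∪out(17)={0,7}

Text stream:
pos 0 'b': at 7  emit P3@[0:0]
pos 1 'd': at 15  emit P6@[0:1]
pos 2 'a': at 12 (fail-walked)  emit P2@[1:2]
pos 3 'c': at 2 (fail-walked)
pos 4 'b': at 7 (fail-walked)  emit P3@[4:4]
pos 5 'd': at 15  emit P6@[4:5]
pos 6 'a': at 12 (fail-walked)  emit P2@[5:6]
pos 7 'b': at 14  emit P3@[7:7],P5@[5:7]
pos 8 'e': at 8 (fail-walked)
pos 9 'c': at 9
pos 10 'e': at 10  emit P1@[7:10],P7@[9:10]
pos 11 'd': at 11 (fail-walked)
pos 12 'b': at 13  emit P3@[12:12],P4@[11:12]
pos 13 'd': at 15 (fail-walked)  emit P6@[12:13]
pos 14 'b': at 13 (fail-walked)  emit P3@[14:14],P4@[13:14]
pos 15 'b': at 7 (fail-walked)  emit P3@[15:15]
pos 16 'b': at 7 (fail-walked)  emit P3@[16:16]
pos 17 'a': at 1 (fail-walked)
pos 18 'c': at 2
pos 19 'd': at 3
pos 20 'a': at 4  emit P2@[19:20]
pos 21 'c': at 5
pos 22 'e': at 6  emit P0@[17:22],P7@[21:22]
pos 23 'a': at 1 (fail-walked)
pos 24 'a': at 1 (fail-walked)
pos 25 'd': at 11 (fail-walked)
pos 26 'e': at 0 (fail-walked)
pos 27 'e': at 0
pos 28 'c': at 16
pos 29 'b': at 7 (fail-walked)  emit P3@[29:29]
pos 30 'e': at 8
pos 31 'd': at 11 (fail-walked)
pos 32 'c': at 16 (fail-walked)
pos 33 'a': at 1 (fail-walked)
pos 34 'c': at 2
pos 35 'd': at 3
pos 36 'a': at 4  emit P2@[35:36]
pos 37 'c': at 5
pos 38 'e': at 6  emit P0@[33:38],P7@[37:38]
pos 39 'b': at 7 (fail-walked)  emit P3@[39:39]
pos 40 'd': at 15  emit P6@[39:40]
pos 41 'b': at 13 (fail-walked)  emit P3@[41:41],P4@[40:41]
pos 42 'b': at 7 (fail-walked)  emit P3@[42:42]
pos 43 'd': at 15  emit P6@[42:43]
pos 44 'e': at 0 (fail-walked)
pos 45 'd': at 11
pos 46 'b': at 13  emit P3@[46:46],P4@[45:46]
pos 47 'b': at 7 (fail-walked)  emit P3@[47:47]
pos 48 'd': at 15  emit P6@[47:48]
pos 49 'c': at 16 (fail-walked)
pos 50 'b': at 7 (fail-walked)  emit P3@[50:50]
pos 51 'e': at 8
pos 52 'c': at 9
pos 53 'e': at 10  emit P1@[50:53],P7@[52:53]
pos 54 'e': at 0 (fail-walked)
pos 55 'd': at 11
pos 56 'b': at 13  emit P3@[56:56],P4@[55:56]
pos 57 'c': at 16 (fail-walked)

Matches: [[0,3],[1,6],[2,2],[4,3],[5,6],[6,2],[7,3],[7,5],[10,1],[10,7],[12,3],[12,4],[13,6],[14,3],[14,4],[15,3],[16,3],[20,2],[22,0],[22,7],[29,3],[36,2],[38,0],[38,7],[39,3],[40,6],[41,3],[41,4],[42,3],[43,6],[46,3],[46,4],[47,3],[48,6],[50,3],[53,1],[53,7],[56,3],[56,4]]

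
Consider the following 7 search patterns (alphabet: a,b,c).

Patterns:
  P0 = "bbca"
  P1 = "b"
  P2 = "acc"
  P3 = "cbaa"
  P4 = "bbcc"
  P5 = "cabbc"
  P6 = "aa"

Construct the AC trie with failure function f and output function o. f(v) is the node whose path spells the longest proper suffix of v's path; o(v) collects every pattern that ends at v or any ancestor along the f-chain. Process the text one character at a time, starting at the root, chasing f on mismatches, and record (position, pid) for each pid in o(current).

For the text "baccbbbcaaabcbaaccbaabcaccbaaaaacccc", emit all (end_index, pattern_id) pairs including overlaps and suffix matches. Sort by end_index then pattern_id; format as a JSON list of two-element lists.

Build automaton:
Trie nodes:
  0='ε' goto a→5 b→1 c→8
  1='b' goto b→2  [P1 ends]
  2='bb' goto c→3
  3='bbc' goto a→4 c→12
  4='bbca' goto ·  [P0 ends]
  5='a' goto a→17 c→6
  6='ac' goto c→7
  7='acc' goto ·  [P2 ends]
  8='c' goto a→13 b→9
  9='cb' goto a→10
  10='cba' goto a→11
  11='cbaa' goto ·  [P3 ends]
  12='bbcc' goto ·  [P4 ends]
  13='ca' goto b→14
  14='cab' goto b→15
  15='cabb' goto c→16
  16='cabbc' goto ·  [P5 ends]
  17='aa' goto ·  [P6 ends]

BFS fail/out derivation:
  n1('b'): parent n0 fail=0; on 'b' 0 → fail=0;  out {1}∪∅={1}
  n5('a'): parent n0 fail=0; on 'a' 0 → fail=0;  out ∅∪∅=∅
  n8('c'): parent n0 fail=0; on 'c' 0 → fail=0;  out ∅∪∅=∅
  n2('bb'): parent n1 fail=0; on 'b' 0 → fail=1;  out ∅∪{1}={1}
  n6('ac'): parent n5 fail=0; on 'c' 0 → fail=8;  out ∅∪∅=∅
  n9('cb'): parent n8 fail=0; on 'b' 0 → fail=1;  out ∅∪{1}={1}
  n13('ca'): parent n8 fail=0; on 'a' 0 → fail=5;  out ∅∪∅=∅
  n17('aa'): parent n5 fail=0; on 'a' 0 → fail=5;  out {6}∪∅={6}
  n3('bbc'): parent n2 fail=1; on 'c' 1→0 → fail=8;  out ∅∪∅=∅
  n7('acc'): parent n6 fail=8; on 'c' 8→0 → fail=8;  out {2}∪∅={2}
  n10('cba'): parent n9 fail=1; on 'a' 1→0 → fail=5;  out ∅∪∅=∅
  n14('cab'): parent n13 fail=5; on 'b' 5→0 → fail=1;  out ∅∪{1}={1}
  n4('bbca'): parent n3 fail=8; on 'a' 8 → fail=13;  out {0}∪∅={0}
  n11('cbaa'): parent n10 fail=5; on 'a' 5 → fail=17;  out {3}∪{6}={3,6}
  n12('bbcc'): parent n3 fail=8; on 'c' 8→0 → fail=8;  out {4}∪∅={4}
  n15('cabb'): parent n14 fail=1; on 'b' 1 → fail=2;  out ∅∪{1}={1}
  n16('cabbc'): parent n15 fail=2; on 'c' 2 → fail=3;  out {5}∪∅={5}

Text stream:
pos 0 'b': at 1  emit P1@[0:0]
pos 1 'a': at 5 (fail-walked)
pos 2 'c': at 6
pos 3 'c': at 7  emit P2@[1:3]
pos 4 'b': at 9 (fail-walked)  emit P1@[4:4]
pos 5 'b': at 2 (fail-walked)  emit P1@[5:5]
pos 6 'b': at 2 (fail-walked)  emit P1@[6:6]
pos 7 'c': at 3
pos 8 'a': at 4  emit P0@[5:8]
pos 9 'a': at 17 (fail-walked)  emit P6@[8:9]
pos 10 'a': at 17 (fail-walked)  emit P6@[9:10]
pos 11 'b': at 1 (fail-walked)  emit P1@[11:11]
pos 12 'c': at 8 (fail-walked)
pos 13 'b': at 9  emit P1@[13:13]
pos 14 'a': at 10
pos 15 'a': at 11  emit P3@[12:15],P6@[14:15]
pos 16 'c': at 6 (fail-walked)
pos 17 'c': at 7  emit P2@[15:17]
pos 18 'b': at 9 (fail-walked)  emit P1@[18:18]
pos 19 'a': at 10
pos 20 'a': at 11  emit P3@[17:20],P6@[19:20]
pos 21 'b': at 1 (fail-walked)  emit P1@[21:21]
pos 22 'c': at 8 (fail-walked)
pos 23 'a': at 13
pos 24 'c': at 6 (fail-walked)
pos 25 'c': at 7  emit P2@[23:25]
pos 26 'b': at 9 (fail-walked)  emit P1@[26:26]
pos 27 'a': at 10
pos 28 'a': at 11  emit P3@[25:28],P6@[27:28]
pos 29 'a': at 17 (fail-walked)  emit P6@[28:29]
pos 30 'a': at 17 (fail-walked)  emit P6@[29:30]
pos 31 'a': at 17 (fail-walked)  emit P6@[30:31]
pos 32 'c': at 6 (fail-walked)
pos 33 'c': at 7  emit P2@[31:33]
pos 34 'c': at 8 (fail-walked)
pos 35 'c': at 8 (fail-walked)

Matches: [[0,1],[3,2],[4,1],[5,1],[6,1],[8,0],[9,6],[10,6],[11,1],[13,1],[15,3],[15,6],[17,2],[18,1],[20,3],[20,6],[21,1],[25,2],[26,1],[28,3],[28,6],[29,6],[30,6],[31,6],[33,2]]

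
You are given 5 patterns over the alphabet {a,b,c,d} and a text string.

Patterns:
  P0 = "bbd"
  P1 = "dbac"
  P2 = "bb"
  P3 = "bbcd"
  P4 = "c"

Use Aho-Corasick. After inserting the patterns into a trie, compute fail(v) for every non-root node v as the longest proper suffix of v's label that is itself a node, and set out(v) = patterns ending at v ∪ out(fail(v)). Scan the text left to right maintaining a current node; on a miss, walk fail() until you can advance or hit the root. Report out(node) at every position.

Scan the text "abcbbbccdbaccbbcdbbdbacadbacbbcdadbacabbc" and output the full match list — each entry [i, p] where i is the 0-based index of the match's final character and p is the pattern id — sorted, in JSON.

Build:
Trie nodes:
  0='ε' goto b→1 c→10 d→4
  1='b' goto b→2
  2='bb' goto c→8 d→3  ←P2
  3='bbd' goto ·  ←P0
  4='d' goto b→5
  5='db' goto a→6
  6='dba' goto c→7
  7='dbac' goto ·  ←P1
  8='bbc' goto d→9
  9='bbcd' goto ·  ←P3
  10='c' goto ·  ←P4

BFS fail/out derivation:
  fail(1) 'b': from fail(0)=0 chase 'b': 0 ⇒ 0;  out=∅∪out(0)=∅
  fail(4) 'd': from fail(0)=0 chase 'd': 0 ⇒ 0;  out=∅∪out(0)=∅
  fail(10) 'c': from fail(0)=0 chase 'c': 0 ⇒ 0;  out={4}∪out(0)={4}
  fail(2) 'bb': from fail(1)=0 chase 'b': 0 ⇒ 1;  out={2}∪out(1)={2}
  fail(5) 'db': from fail(4)=0 chase 'b': 0 ⇒ 1;  out=∅∪out(1)=∅
  fail(3) 'bbd': from fail(2)=1 chase 'd': 1→0 ⇒ 4;  out={0}∪out(4)={0}
  fail(6) 'dba': from fail(5)=1 chase 'a': 1→0 ⇒ 0;  out=∅∪out(0)=∅
  fail(8) 'bbc': from fail(2)=1 chase 'c': 1→0 ⇒ 10;  out=∅∪out(10)={4}
  fail(7) 'dbac': from fail(6)=0 chase 'c': 0 ⇒ 10;  out={1}∪out(10)={1,4}
  fail(9) 'bbcd': from fail(8)=10 chase 'd': 10→0 ⇒ 4;  out={3}∪out(4)={3}

Text stream:
pos 0 'a': at 0
pos 1 'b': at 1
pos 2 'c': at 10 ·f  ** P4@[2:2]
pos 3 'b': at 1 ·f
pos 4 'b': at 2  ** P2@[3:4]
pos 5 'b': at 2 ·f  ** P2@[4:5]
pos 6 'c': at 8  ** P4@[6:6]
pos 7 'c': at 10 ·f  ** P4@[7:7]
pos 8 'd': at 4 ·f
pos 9 'b': at 5
pos 10 'a': at 6
pos 11 'c': at 7  ** P1@[8:11],P4@[11:11]
pos 12 'c': at 10 ·f  ** P4@[12:12]
pos 13 'b': at 1 ·f
pos 14 'b': at 2  ** P2@[13:14]
pos 15 'c': at 8  ** P4@[15:15]
pos 16 'd': at 9  ** P3@[13:16]
pos 17 'b': at 5 ·f
pos 18 'b': at 2 ·f  ** P2@[17:18]
pos 19 'd': at 3  ** P0@[17:19]
pos 20 'b': at 5 ·f
pos 21 'a': at 6
pos 22 'c': at 7  ** P1@[19:22],P4@[22:22]
pos 23 'a': at 0 ·f
pos 24 'd': at 4
pos 25 'b': at 5
pos 26 'a': at 6
pos 27 'c': at 7  ** P1@[24:27],P4@[27:27]
pos 28 'b': at 1 ·f
pos 29 'b': at 2  ** P2@[28:29]
pos 30 'c': at 8  ** P4@[30:30]
pos 31 'd': at 9  ** P3@[28:31]
pos 32 'a': at 0 ·f
pos 33 'd': at 4
pos 34 'b': at 5
pos 35 'a': at 6
pos 36 'c': at 7  ** P1@[33:36],P4@[36:36]
pos 37 'a': at 0 ·f
pos 38 'b': at 1
pos 39 'b': at 2  ** P2@[38:39]
pos 40 'c': at 8  ** P4@[40:40]

Result: [[2,4],[4,2],[5,2],[6,4],[7,4],[11,1],[11,4],[12,4],[14,2],[15,4],[16,3],[18,2],[19,0],[22,1],[22,4],[27,1],[27,4],[29,2],[30,4],[31,3],[36,1],[36,4],[39,2],[40,4]]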